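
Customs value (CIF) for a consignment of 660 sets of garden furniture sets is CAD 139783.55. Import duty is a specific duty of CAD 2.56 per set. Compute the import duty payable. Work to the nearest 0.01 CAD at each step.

Import duty: CAD 1689.60

Import duty = 660 × 2.56 = 1689.60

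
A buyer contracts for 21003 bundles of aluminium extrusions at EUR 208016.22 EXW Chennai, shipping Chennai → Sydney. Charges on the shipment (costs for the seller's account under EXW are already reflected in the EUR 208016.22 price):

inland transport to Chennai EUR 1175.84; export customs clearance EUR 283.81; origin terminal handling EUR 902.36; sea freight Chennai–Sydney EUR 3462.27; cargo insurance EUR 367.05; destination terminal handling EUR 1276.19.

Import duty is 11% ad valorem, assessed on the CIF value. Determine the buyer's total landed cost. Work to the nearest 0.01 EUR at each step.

Total landed cost: EUR 239046.57

EXW: the seller makes goods available at their premises; the buyer bears all onward costs.
CIF value = EXW price + inland to port + export clearance + origin terminal + freight + insurance = 208016.22 + 1175.84 + 283.81 + 902.36 + 3462.27 + 367.05 = 214207.55
Import duty = 214207.55 × 11% = 23562.83
Buyer bears: inland to port 1175.84 + export clearance 283.81 + origin terminal 902.36 + freight 3462.27 + insurance 367.05 + destination terminal 1276.19 + duty 23562.83 = 31030.35
Landed cost = invoice 208016.22 + 31030.35 = 239046.57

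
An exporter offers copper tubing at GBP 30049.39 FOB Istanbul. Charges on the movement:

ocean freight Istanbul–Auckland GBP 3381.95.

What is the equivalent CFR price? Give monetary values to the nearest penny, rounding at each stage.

CFR price: GBP 33431.34

From FOB to CFR, the seller additionally bears: freight.
CFR price = 30049.39 + 3381.95 = 33431.34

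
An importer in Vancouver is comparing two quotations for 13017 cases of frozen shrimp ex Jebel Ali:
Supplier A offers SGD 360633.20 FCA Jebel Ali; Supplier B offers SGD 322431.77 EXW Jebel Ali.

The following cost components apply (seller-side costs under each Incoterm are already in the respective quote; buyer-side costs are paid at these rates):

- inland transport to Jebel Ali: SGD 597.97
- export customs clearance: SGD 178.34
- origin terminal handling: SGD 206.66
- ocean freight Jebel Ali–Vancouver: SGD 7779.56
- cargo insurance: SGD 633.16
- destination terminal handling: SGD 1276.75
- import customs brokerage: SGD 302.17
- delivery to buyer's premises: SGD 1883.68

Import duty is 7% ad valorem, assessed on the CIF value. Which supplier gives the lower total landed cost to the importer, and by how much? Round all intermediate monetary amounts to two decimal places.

Supplier A (FCA):
CIF value = FCA price + origin terminal + freight + insurance = 360633.20 + 206.66 + 7779.56 + 633.16 = 369252.58
Import duty = 369252.58 × 7% = 25847.68
Buyer bears (A): 206.66 + 7779.56 + 633.16 + 1276.75 + 302.17 + 1883.68 = 12081.98
Landed cost (A) = invoice 360633.20 + 12081.98 + duty 25847.68 = 398562.86
Supplier B (EXW):
CIF value = EXW price + inland to port + export clearance + origin terminal + freight + insurance = 322431.77 + 597.97 + 178.34 + 206.66 + 7779.56 + 633.16 = 331827.46
Import duty = 331827.46 × 7% = 23227.92
Buyer bears (B): 597.97 + 178.34 + 206.66 + 7779.56 + 633.16 + 1276.75 + 302.17 + 1883.68 = 12858.29
Landed cost (B) = invoice 322431.77 + 12858.29 + duty 23227.92 = 358517.98
Difference = |398562.86 − 358517.98| = 40044.88

Supplier B is cheaper by SGD 40044.88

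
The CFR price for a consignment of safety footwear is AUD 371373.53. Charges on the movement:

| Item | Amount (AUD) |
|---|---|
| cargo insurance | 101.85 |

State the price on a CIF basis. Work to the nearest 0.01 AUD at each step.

From CFR to CIF, the seller additionally bears: insurance.
CIF price = 371373.53 + 101.85 = 371475.38

CIF price: AUD 371475.38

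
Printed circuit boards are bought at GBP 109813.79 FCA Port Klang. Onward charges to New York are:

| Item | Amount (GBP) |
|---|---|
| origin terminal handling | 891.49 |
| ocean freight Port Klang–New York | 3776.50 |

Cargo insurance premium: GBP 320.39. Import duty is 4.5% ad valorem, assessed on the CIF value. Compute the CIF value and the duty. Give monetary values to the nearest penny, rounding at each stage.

CIF value: GBP 114802.17; import duty: GBP 5166.10

CIF = FCA price + pre-shipment costs + freight + insurance
CIF = 109813.79 + 891.49 + 3776.50 + 320.39 = 114802.17
Import duty = 114802.17 × 4.5% = 5166.10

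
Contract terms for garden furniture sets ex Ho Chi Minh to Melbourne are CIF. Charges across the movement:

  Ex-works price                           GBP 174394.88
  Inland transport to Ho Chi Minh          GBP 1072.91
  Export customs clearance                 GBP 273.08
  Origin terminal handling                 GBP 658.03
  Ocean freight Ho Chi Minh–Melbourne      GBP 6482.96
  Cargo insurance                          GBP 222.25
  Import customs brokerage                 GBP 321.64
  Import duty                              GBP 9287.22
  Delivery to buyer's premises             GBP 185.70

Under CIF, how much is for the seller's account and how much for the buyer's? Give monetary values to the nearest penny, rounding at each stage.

Seller: GBP 183104.11; buyer: GBP 9794.56

CIF: the seller pays costs through ocean freight and marine insurance to the destination port.
Seller's account: goods 174394.88 + inland to port 1072.91 + export clearance 273.08 + origin terminal 658.03 + freight 6482.96 + insurance 222.25 = 183104.11
Buyer's account: brokerage 321.64 + duty 9287.22 + delivery 185.70 = 9794.56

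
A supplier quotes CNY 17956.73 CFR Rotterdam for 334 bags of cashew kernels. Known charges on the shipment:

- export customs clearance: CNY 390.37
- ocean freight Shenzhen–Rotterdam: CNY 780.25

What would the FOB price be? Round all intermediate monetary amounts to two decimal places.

FOB price: CNY 17176.48

Not relevant to the conversion: export clearance — on the seller under both CFR and FOB; already in the CFR price and stays in the FOB price.
From CFR to FOB, the seller no longer bears: freight.
FOB price = 17956.73 − 780.25 = 17176.48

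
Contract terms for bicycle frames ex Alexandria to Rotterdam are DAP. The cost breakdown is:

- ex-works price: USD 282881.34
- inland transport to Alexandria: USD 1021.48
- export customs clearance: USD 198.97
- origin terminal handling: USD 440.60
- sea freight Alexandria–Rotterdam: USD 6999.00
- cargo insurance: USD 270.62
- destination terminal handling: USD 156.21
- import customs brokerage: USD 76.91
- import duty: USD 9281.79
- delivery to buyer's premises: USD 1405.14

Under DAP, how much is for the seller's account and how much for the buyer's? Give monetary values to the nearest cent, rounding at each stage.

Seller: USD 293373.36; buyer: USD 9358.70

DAP: the seller bears all costs to the named destination except import duty and clearance.
Seller's account: goods 282881.34 + inland to port 1021.48 + export clearance 198.97 + origin terminal 440.60 + freight 6999.00 + insurance 270.62 + destination terminal 156.21 + delivery 1405.14 = 293373.36
Buyer's account: brokerage 76.91 + duty 9281.79 = 9358.70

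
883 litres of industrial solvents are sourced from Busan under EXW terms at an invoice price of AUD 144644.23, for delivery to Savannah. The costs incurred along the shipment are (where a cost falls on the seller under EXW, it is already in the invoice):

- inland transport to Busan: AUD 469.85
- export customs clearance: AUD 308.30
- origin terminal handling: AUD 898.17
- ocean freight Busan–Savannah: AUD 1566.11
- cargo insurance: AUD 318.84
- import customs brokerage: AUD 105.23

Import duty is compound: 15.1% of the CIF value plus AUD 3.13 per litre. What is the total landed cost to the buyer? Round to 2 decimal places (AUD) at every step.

EXW: the seller makes goods available at their premises; the buyer bears all onward costs.
CIF value = EXW price + inland to port + export clearance + origin terminal + freight + insurance = 144644.23 + 469.85 + 308.30 + 898.17 + 1566.11 + 318.84 = 148205.50
Ad valorem component: 148205.50 × 15.1% = 22379.03
Specific component: 883 × 3.13 = 2763.79
Import duty = 22379.03 + 2763.79 = 25142.82
Buyer bears: inland to port 469.85 + export clearance 308.30 + origin terminal 898.17 + freight 1566.11 + insurance 318.84 + brokerage 105.23 + duty 25142.82 = 28809.32
Landed cost = invoice 144644.23 + 28809.32 = 173453.55

Total landed cost: AUD 173453.55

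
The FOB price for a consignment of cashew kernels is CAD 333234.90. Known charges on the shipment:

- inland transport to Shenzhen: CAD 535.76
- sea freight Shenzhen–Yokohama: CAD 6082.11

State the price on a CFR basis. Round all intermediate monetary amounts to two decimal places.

Not relevant to the conversion: inland to port — on the seller under both FOB and CFR; already in the FOB price and stays in the CFR price.
From FOB to CFR, the seller additionally bears: freight.
CFR price = 333234.90 + 6082.11 = 339317.01

CFR price: CAD 339317.01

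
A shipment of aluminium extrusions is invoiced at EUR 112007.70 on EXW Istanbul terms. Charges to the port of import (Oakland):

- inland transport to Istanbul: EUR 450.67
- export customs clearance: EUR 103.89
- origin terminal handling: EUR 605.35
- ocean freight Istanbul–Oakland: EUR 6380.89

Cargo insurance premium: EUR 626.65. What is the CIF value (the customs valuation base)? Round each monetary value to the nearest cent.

CIF = EXW price + pre-shipment costs + freight + insurance
CIF = 112007.70 + 450.67 + 103.89 + 605.35 + 6380.89 + 626.65 = 120175.15

CIF value: EUR 120175.15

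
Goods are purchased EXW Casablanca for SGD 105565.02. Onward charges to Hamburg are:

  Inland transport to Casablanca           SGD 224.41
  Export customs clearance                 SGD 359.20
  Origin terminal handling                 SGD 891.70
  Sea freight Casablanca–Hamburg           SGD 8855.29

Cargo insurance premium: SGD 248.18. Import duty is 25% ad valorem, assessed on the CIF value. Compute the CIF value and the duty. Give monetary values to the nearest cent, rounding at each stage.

CIF = EXW price + pre-shipment costs + freight + insurance
CIF = 105565.02 + 224.41 + 359.20 + 891.70 + 8855.29 + 248.18 = 116143.80
Import duty = 116143.80 × 25% = 29035.95

CIF value: SGD 116143.80; import duty: SGD 29035.95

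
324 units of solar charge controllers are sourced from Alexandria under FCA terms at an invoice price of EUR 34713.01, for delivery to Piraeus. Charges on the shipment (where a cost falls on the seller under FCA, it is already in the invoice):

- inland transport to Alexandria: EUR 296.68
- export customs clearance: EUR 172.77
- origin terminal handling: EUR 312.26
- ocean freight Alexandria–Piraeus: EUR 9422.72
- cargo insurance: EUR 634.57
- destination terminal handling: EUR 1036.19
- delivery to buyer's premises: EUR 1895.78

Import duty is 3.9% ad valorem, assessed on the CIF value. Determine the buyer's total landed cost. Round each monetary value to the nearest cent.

Total landed cost: EUR 49772.75

FCA: the seller delivers export-cleared goods to the carrier; the buyer bears costs from that point.
Already in the invoice (seller's account under FCA): inland to port, export clearance — exclude.
CIF value = FCA price + origin terminal + freight + insurance = 34713.01 + 312.26 + 9422.72 + 634.57 = 45082.56
Import duty = 45082.56 × 3.9% = 1758.22
Buyer bears: origin terminal 312.26 + freight 9422.72 + insurance 634.57 + destination terminal 1036.19 + delivery 1895.78 + duty 1758.22 = 15059.74
Landed cost = invoice 34713.01 + 15059.74 = 49772.75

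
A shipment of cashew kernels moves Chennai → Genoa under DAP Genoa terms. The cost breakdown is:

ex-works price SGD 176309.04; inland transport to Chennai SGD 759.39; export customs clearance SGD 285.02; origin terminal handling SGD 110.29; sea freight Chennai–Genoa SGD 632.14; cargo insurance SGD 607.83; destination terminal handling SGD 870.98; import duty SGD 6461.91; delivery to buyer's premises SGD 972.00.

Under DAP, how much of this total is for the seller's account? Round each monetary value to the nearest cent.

Seller's account: SGD 180546.69

DAP: the seller bears all costs to the named destination except import duty and clearance.
Seller's account: goods 176309.04 + inland to port 759.39 + export clearance 285.02 + origin terminal 110.29 + freight 632.14 + insurance 607.83 + destination terminal 870.98 + delivery 972.00 = 180546.69
Buyer's account: duty 6461.91 = 6461.91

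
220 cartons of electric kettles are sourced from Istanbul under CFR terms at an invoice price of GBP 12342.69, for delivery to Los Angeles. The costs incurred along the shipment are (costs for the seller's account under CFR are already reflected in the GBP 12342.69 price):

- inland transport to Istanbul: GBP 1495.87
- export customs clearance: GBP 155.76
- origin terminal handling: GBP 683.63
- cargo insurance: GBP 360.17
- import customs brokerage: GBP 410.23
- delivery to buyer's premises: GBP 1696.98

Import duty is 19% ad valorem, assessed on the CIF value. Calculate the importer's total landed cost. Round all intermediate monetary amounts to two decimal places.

CFR: the seller pays costs through ocean freight to the destination port, but not insurance.
Already in the invoice (seller's account under CFR): inland to port, export clearance, origin terminal — exclude.
CIF value = CFR price + insurance = 12342.69 + 360.17 = 12702.86
Import duty = 12702.86 × 19% = 2413.54
Buyer bears: insurance 360.17 + brokerage 410.23 + delivery 1696.98 + duty 2413.54 = 4880.92
Landed cost = invoice 12342.69 + 4880.92 = 17223.61

Total landed cost: GBP 17223.61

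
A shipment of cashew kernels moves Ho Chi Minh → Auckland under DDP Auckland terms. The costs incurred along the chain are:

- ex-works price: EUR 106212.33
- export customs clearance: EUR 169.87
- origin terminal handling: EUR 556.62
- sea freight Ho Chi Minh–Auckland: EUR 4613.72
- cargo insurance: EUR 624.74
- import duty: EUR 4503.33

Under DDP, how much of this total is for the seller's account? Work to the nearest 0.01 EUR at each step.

Seller's account: EUR 116680.61

DDP: the seller bears all costs including import duty.
Seller's account: goods 106212.33 + export clearance 169.87 + origin terminal 556.62 + freight 4613.72 + insurance 624.74 + duty 4503.33 = 116680.61
Buyer's account: 0.00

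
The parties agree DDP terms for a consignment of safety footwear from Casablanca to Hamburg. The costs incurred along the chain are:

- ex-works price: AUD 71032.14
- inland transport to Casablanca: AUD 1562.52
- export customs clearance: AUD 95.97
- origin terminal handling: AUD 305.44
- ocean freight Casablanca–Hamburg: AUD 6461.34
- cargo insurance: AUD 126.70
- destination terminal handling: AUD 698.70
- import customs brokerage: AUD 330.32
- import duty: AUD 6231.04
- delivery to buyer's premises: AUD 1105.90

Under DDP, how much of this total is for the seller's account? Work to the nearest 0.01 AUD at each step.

Seller's account: AUD 87950.07

DDP: the seller bears all costs including import duty.
Seller's account: goods 71032.14 + inland to port 1562.52 + export clearance 95.97 + origin terminal 305.44 + freight 6461.34 + insurance 126.70 + destination terminal 698.70 + brokerage 330.32 + duty 6231.04 + delivery 1105.90 = 87950.07
Buyer's account: 0.00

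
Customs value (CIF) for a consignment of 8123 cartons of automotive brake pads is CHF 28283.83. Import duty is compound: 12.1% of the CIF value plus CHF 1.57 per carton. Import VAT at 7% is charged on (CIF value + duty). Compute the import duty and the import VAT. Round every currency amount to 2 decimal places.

Ad valorem component: 28283.83 × 12.1% = 3422.34
Specific component: 8123 × 1.57 = 12753.11
Import duty = 3422.34 + 12753.11 = 16175.45
VAT base = CIF + duty = 28283.83 + 16175.45 = 44459.28
Import VAT = 44459.28 × 7% = 3112.15

Import duty: CHF 16175.45; import VAT: CHF 3112.15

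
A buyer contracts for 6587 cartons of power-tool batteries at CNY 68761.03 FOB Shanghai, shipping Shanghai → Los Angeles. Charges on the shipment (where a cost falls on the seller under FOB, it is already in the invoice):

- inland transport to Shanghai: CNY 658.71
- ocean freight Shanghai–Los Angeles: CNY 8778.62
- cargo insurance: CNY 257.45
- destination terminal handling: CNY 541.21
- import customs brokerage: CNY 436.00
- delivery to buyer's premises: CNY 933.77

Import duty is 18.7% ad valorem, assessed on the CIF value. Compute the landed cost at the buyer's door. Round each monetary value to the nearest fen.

Total landed cost: CNY 94256.14

FOB: the seller bears costs until goods are on board at the origin port; the buyer bears freight, insurance and all costs thereafter.
Already in the invoice (seller's account under FOB): inland to port — exclude.
CIF value = FOB price + freight + insurance = 68761.03 + 8778.62 + 257.45 = 77797.10
Import duty = 77797.10 × 18.7% = 14548.06
Buyer bears: freight 8778.62 + insurance 257.45 + destination terminal 541.21 + brokerage 436.00 + delivery 933.77 + duty 14548.06 = 25495.11
Landed cost = invoice 68761.03 + 25495.11 = 94256.14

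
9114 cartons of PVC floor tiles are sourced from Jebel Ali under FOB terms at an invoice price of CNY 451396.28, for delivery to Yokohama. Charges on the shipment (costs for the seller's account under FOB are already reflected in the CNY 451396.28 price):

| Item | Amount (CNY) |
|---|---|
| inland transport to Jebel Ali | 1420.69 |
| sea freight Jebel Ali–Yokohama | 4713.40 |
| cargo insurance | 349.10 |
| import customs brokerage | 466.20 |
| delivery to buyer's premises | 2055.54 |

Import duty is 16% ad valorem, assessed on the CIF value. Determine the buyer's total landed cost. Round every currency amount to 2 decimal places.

FOB: the seller bears costs until goods are on board at the origin port; the buyer bears freight, insurance and all costs thereafter.
Already in the invoice (seller's account under FOB): inland to port — exclude.
CIF value = FOB price + freight + insurance = 451396.28 + 4713.40 + 349.10 = 456458.78
Import duty = 456458.78 × 16% = 73033.40
Buyer bears: freight 4713.40 + insurance 349.10 + brokerage 466.20 + delivery 2055.54 + duty 73033.40 = 80617.64
Landed cost = invoice 451396.28 + 80617.64 = 532013.92

Total landed cost: CNY 532013.92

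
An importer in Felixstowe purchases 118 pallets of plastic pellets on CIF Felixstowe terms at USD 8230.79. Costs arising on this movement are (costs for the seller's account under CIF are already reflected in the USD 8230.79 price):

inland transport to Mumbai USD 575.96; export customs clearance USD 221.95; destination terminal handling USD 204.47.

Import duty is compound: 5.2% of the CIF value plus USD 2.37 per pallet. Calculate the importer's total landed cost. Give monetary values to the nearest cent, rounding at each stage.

CIF: the seller pays costs through ocean freight and marine insurance to the destination port.
Already in the invoice (seller's account under CIF): inland to port, export clearance — exclude.
The CIF price already equals the CIF value: 8230.79
Ad valorem component: 8230.79 × 5.2% = 428.00
Specific component: 118 × 2.37 = 279.66
Import duty = 428.00 + 279.66 = 707.66
Buyer bears: destination terminal 204.47 + duty 707.66 = 912.13
Landed cost = invoice 8230.79 + 912.13 = 9142.92

Total landed cost: USD 9142.92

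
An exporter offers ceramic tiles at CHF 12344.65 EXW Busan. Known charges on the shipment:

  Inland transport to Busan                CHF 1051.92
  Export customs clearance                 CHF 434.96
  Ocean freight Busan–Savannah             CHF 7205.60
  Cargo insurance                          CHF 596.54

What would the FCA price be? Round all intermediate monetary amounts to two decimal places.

FCA price: CHF 13831.53

Not relevant to the conversion: freight, insurance — on the buyer under both terms; not part of either seller's price.
From EXW to FCA, the seller additionally bears: inland to port, export clearance.
FCA price = 12344.65 + 1051.92 + 434.96 = 13831.53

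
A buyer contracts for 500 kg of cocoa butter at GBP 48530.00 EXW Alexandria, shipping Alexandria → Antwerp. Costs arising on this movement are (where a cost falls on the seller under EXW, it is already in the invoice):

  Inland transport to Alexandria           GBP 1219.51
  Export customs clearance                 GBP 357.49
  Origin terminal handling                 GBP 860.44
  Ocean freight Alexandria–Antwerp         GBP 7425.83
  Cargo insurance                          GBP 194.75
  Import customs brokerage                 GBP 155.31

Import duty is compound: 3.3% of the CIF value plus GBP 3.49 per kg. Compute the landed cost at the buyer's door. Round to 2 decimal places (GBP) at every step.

EXW: the seller makes goods available at their premises; the buyer bears all onward costs.
CIF value = EXW price + inland to port + export clearance + origin terminal + freight + insurance = 48530.00 + 1219.51 + 357.49 + 860.44 + 7425.83 + 194.75 = 58588.02
Ad valorem component: 58588.02 × 3.3% = 1933.40
Specific component: 500 × 3.49 = 1745.00
Import duty = 1933.40 + 1745.00 = 3678.40
Buyer bears: inland to port 1219.51 + export clearance 357.49 + origin terminal 860.44 + freight 7425.83 + insurance 194.75 + brokerage 155.31 + duty 3678.40 = 13891.73
Landed cost = invoice 48530.00 + 13891.73 = 62421.73

Total landed cost: GBP 62421.73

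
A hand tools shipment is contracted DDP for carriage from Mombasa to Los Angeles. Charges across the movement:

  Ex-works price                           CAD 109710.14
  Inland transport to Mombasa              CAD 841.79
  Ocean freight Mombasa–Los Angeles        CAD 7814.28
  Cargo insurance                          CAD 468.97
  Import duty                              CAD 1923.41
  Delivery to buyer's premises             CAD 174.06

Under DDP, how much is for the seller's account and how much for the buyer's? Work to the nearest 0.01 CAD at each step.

DDP: the seller bears all costs including import duty.
Seller's account: goods 109710.14 + inland to port 841.79 + freight 7814.28 + insurance 468.97 + duty 1923.41 + delivery 174.06 = 120932.65
Buyer's account: 0.00

Seller: CAD 120932.65; buyer: CAD 0.00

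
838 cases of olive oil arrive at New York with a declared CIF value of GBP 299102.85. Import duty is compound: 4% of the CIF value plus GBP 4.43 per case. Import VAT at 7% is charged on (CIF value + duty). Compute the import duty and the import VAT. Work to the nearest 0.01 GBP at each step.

Import duty: GBP 15676.45; import VAT: GBP 22034.55

Ad valorem component: 299102.85 × 4% = 11964.11
Specific component: 838 × 4.43 = 3712.34
Import duty = 11964.11 + 3712.34 = 15676.45
VAT base = CIF + duty = 299102.85 + 15676.45 = 314779.30
Import VAT = 314779.30 × 7% = 22034.55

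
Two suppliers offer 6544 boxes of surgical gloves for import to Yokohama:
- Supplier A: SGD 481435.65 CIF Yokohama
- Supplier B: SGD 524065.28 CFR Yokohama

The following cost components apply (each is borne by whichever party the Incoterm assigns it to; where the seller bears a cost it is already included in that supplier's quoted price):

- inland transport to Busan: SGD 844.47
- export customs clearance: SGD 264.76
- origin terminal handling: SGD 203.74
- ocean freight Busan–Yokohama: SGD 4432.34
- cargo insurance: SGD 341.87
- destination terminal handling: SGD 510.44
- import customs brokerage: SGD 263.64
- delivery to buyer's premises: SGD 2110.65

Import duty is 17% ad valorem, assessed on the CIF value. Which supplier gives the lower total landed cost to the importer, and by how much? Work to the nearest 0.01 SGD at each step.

Supplier A is cheaper by SGD 50276.66

Supplier A (CIF):
The CIF price already equals the CIF value: 481435.65
Import duty = 481435.65 × 17% = 81844.06
Buyer bears (A): 510.44 + 263.64 + 2110.65 = 2884.73
Landed cost (A) = invoice 481435.65 + 2884.73 + duty 81844.06 = 566164.44
Supplier B (CFR):
CIF value = CFR price + insurance = 524065.28 + 341.87 = 524407.15
Import duty = 524407.15 × 17% = 89149.22
Buyer bears (B): 341.87 + 510.44 + 263.64 + 2110.65 = 3226.60
Landed cost (B) = invoice 524065.28 + 3226.60 + duty 89149.22 = 616441.10
Difference = |566164.44 − 616441.10| = 50276.66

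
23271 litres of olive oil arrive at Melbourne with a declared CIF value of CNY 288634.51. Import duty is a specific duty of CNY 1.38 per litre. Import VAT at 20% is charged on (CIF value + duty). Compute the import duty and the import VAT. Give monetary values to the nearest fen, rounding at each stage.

Import duty: CNY 32113.98; import VAT: CNY 64149.70

Import duty = 23271 × 1.38 = 32113.98
VAT base = CIF + duty = 288634.51 + 32113.98 = 320748.49
Import VAT = 320748.49 × 20% = 64149.70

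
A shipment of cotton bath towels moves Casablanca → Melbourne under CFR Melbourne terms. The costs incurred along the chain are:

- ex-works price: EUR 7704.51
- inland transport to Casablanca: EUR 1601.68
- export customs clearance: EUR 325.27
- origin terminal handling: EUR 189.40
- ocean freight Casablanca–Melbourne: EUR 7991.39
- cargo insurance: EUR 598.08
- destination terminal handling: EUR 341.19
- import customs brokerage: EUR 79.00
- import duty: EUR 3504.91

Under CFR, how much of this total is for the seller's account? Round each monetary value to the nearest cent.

Seller's account: EUR 17812.25

CFR: the seller pays costs through ocean freight to the destination port, but not insurance.
Seller's account: goods 7704.51 + inland to port 1601.68 + export clearance 325.27 + origin terminal 189.40 + freight 7991.39 = 17812.25
Buyer's account: insurance 598.08 + destination terminal 341.19 + brokerage 79.00 + duty 3504.91 = 4523.18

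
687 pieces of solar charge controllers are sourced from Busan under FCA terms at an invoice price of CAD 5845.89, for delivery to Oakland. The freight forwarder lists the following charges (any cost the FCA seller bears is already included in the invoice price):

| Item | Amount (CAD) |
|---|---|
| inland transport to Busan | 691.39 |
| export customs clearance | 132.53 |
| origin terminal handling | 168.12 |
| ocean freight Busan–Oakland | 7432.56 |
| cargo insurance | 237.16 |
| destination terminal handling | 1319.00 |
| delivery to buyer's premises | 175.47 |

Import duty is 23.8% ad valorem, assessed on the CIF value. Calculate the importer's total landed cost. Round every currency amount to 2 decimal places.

FCA: the seller delivers export-cleared goods to the carrier; the buyer bears costs from that point.
Already in the invoice (seller's account under FCA): inland to port, export clearance — exclude.
CIF value = FCA price + origin terminal + freight + insurance = 5845.89 + 168.12 + 7432.56 + 237.16 = 13683.73
Import duty = 13683.73 × 23.8% = 3256.73
Buyer bears: origin terminal 168.12 + freight 7432.56 + insurance 237.16 + destination terminal 1319.00 + delivery 175.47 + duty 3256.73 = 12589.04
Landed cost = invoice 5845.89 + 12589.04 = 18434.93

Total landed cost: CAD 18434.93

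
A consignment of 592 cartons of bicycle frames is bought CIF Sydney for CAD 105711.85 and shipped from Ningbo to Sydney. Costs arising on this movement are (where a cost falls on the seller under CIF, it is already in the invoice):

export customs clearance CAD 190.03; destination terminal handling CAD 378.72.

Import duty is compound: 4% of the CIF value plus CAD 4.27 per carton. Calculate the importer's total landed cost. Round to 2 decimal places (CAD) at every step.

CIF: the seller pays costs through ocean freight and marine insurance to the destination port.
Already in the invoice (seller's account under CIF): export clearance — exclude.
The CIF price already equals the CIF value: 105711.85
Ad valorem component: 105711.85 × 4% = 4228.47
Specific component: 592 × 4.27 = 2527.84
Import duty = 4228.47 + 2527.84 = 6756.31
Buyer bears: destination terminal 378.72 + duty 6756.31 = 7135.03
Landed cost = invoice 105711.85 + 7135.03 = 112846.88

Total landed cost: CAD 112846.88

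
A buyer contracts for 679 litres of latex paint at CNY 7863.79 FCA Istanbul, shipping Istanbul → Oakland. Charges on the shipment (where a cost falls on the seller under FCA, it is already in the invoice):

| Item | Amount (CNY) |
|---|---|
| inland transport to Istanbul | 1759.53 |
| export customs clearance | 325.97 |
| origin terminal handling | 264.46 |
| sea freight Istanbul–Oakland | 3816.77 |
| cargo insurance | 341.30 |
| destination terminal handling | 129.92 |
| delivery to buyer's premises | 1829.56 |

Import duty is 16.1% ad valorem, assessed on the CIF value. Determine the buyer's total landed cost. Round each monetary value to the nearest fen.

FCA: the seller delivers export-cleared goods to the carrier; the buyer bears costs from that point.
Already in the invoice (seller's account under FCA): inland to port, export clearance — exclude.
CIF value = FCA price + origin terminal + freight + insurance = 7863.79 + 264.46 + 3816.77 + 341.30 = 12286.32
Import duty = 12286.32 × 16.1% = 1978.10
Buyer bears: origin terminal 264.46 + freight 3816.77 + insurance 341.30 + destination terminal 129.92 + delivery 1829.56 + duty 1978.10 = 8360.11
Landed cost = invoice 7863.79 + 8360.11 = 16223.90

Total landed cost: CNY 16223.90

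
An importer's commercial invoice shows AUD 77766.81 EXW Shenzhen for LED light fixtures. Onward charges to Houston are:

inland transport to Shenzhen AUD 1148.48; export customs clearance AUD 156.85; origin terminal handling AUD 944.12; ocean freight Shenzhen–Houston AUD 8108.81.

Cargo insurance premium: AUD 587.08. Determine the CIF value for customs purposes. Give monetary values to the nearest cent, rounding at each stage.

CIF = EXW price + pre-shipment costs + freight + insurance
CIF = 77766.81 + 1148.48 + 156.85 + 944.12 + 8108.81 + 587.08 = 88712.15

CIF value: AUD 88712.15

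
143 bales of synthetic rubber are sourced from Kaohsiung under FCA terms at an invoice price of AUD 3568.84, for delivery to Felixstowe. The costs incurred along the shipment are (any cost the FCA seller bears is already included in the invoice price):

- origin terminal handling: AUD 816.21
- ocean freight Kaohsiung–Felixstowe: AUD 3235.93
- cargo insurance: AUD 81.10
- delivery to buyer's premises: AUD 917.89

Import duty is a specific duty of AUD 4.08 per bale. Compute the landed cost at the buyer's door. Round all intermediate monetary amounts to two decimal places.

FCA: the seller delivers export-cleared goods to the carrier; the buyer bears costs from that point.
CIF value = FCA price + origin terminal + freight + insurance = 3568.84 + 816.21 + 3235.93 + 81.10 = 7702.08
Import duty = 143 × 4.08 = 583.44
Buyer bears: origin terminal 816.21 + freight 3235.93 + insurance 81.10 + delivery 917.89 + duty 583.44 = 5634.57
Landed cost = invoice 3568.84 + 5634.57 = 9203.41

Total landed cost: AUD 9203.41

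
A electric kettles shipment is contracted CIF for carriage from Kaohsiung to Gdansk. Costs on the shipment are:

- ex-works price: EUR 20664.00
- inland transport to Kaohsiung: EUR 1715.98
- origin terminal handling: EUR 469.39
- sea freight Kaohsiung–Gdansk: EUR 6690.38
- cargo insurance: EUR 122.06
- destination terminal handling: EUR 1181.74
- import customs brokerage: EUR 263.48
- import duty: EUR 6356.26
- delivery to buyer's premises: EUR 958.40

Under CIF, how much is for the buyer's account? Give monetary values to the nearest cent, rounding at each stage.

CIF: the seller pays costs through ocean freight and marine insurance to the destination port.
Seller's account: goods 20664.00 + inland to port 1715.98 + origin terminal 469.39 + freight 6690.38 + insurance 122.06 = 29661.81
Buyer's account: destination terminal 1181.74 + brokerage 263.48 + duty 6356.26 + delivery 958.40 = 8759.88

Buyer's account: EUR 8759.88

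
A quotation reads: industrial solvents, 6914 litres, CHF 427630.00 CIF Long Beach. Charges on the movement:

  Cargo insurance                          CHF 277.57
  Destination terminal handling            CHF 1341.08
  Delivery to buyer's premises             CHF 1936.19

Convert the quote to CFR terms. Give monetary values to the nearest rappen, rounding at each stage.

CFR price: CHF 427352.43

Not relevant to the conversion: delivery, destination terminal — on the buyer under both terms; not part of either seller's price.
From CIF to CFR, the seller no longer bears: insurance.
CFR price = 427630.00 − 277.57 = 427352.43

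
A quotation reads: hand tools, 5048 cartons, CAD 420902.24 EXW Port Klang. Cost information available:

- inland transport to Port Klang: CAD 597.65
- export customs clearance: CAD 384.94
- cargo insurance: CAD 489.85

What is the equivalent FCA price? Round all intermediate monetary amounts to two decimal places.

Not relevant to the conversion: insurance — on the buyer under both terms; not part of either seller's price.
From EXW to FCA, the seller additionally bears: inland to port, export clearance.
FCA price = 420902.24 + 597.65 + 384.94 = 421884.83

FCA price: CAD 421884.83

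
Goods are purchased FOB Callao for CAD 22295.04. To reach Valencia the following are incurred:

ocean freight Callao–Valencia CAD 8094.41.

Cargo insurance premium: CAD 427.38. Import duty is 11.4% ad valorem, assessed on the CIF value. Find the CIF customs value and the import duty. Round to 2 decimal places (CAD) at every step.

CIF = FOB price + freight + insurance
CIF = 22295.04 + 8094.41 + 427.38 = 30816.83
Import duty = 30816.83 × 11.4% = 3513.12

CIF value: CAD 30816.83; import duty: CAD 3513.12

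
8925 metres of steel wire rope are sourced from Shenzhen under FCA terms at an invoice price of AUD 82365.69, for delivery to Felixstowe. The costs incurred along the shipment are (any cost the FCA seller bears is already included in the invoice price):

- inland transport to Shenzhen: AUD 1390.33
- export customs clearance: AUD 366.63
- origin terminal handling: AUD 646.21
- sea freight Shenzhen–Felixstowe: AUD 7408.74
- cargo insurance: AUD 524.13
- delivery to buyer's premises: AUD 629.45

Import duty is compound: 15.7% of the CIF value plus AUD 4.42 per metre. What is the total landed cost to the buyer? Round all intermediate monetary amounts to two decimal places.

FCA: the seller delivers export-cleared goods to the carrier; the buyer bears costs from that point.
Already in the invoice (seller's account under FCA): inland to port, export clearance — exclude.
CIF value = FCA price + origin terminal + freight + insurance = 82365.69 + 646.21 + 7408.74 + 524.13 = 90944.77
Ad valorem component: 90944.77 × 15.7% = 14278.33
Specific component: 8925 × 4.42 = 39448.50
Import duty = 14278.33 + 39448.50 = 53726.83
Buyer bears: origin terminal 646.21 + freight 7408.74 + insurance 524.13 + delivery 629.45 + duty 53726.83 = 62935.36
Landed cost = invoice 82365.69 + 62935.36 = 145301.05

Total landed cost: AUD 145301.05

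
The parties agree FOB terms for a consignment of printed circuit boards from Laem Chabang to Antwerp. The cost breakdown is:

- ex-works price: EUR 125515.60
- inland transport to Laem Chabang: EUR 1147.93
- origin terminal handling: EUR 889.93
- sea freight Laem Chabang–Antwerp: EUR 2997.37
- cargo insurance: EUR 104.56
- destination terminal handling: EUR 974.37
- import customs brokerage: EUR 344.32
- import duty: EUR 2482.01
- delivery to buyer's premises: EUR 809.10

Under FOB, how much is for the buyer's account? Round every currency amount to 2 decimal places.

FOB: the seller bears costs until goods are on board at the origin port; the buyer bears freight, insurance and all costs thereafter.
Seller's account: goods 125515.60 + inland to port 1147.93 + origin terminal 889.93 = 127553.46
Buyer's account: freight 2997.37 + insurance 104.56 + destination terminal 974.37 + brokerage 344.32 + duty 2482.01 + delivery 809.10 = 7711.73

Buyer's account: EUR 7711.73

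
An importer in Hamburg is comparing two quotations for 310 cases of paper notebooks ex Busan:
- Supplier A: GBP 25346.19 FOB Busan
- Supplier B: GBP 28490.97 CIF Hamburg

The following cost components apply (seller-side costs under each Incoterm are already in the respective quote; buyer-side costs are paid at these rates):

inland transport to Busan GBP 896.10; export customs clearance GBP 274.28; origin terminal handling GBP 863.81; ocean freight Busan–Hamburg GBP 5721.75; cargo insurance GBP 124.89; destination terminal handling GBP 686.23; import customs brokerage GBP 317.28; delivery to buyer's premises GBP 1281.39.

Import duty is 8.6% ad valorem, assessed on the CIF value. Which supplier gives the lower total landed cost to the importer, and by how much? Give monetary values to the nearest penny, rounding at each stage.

Supplier B is cheaper by GBP 2934.22

Supplier A (FOB):
CIF value = FOB price + freight + insurance = 25346.19 + 5721.75 + 124.89 = 31192.83
Import duty = 31192.83 × 8.6% = 2682.58
Buyer bears (A): 5721.75 + 124.89 + 686.23 + 317.28 + 1281.39 = 8131.54
Landed cost (A) = invoice 25346.19 + 8131.54 + duty 2682.58 = 36160.31
Supplier B (CIF):
The CIF price already equals the CIF value: 28490.97
Import duty = 28490.97 × 8.6% = 2450.22
Buyer bears (B): 686.23 + 317.28 + 1281.39 = 2284.90
Landed cost (B) = invoice 28490.97 + 2284.90 + duty 2450.22 = 33226.09
Difference = |36160.31 − 33226.09| = 2934.22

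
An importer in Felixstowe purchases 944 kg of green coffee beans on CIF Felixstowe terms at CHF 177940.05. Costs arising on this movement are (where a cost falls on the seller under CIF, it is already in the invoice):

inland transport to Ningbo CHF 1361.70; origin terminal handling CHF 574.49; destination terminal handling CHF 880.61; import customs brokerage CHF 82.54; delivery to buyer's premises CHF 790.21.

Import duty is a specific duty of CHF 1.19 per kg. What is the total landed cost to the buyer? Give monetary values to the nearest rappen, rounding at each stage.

CIF: the seller pays costs through ocean freight and marine insurance to the destination port.
Already in the invoice (seller's account under CIF): inland to port, origin terminal — exclude.
The CIF price already equals the CIF value: 177940.05
Import duty = 944 × 1.19 = 1123.36
Buyer bears: destination terminal 880.61 + brokerage 82.54 + delivery 790.21 + duty 1123.36 = 2876.72
Landed cost = invoice 177940.05 + 2876.72 = 180816.77

Total landed cost: CHF 180816.77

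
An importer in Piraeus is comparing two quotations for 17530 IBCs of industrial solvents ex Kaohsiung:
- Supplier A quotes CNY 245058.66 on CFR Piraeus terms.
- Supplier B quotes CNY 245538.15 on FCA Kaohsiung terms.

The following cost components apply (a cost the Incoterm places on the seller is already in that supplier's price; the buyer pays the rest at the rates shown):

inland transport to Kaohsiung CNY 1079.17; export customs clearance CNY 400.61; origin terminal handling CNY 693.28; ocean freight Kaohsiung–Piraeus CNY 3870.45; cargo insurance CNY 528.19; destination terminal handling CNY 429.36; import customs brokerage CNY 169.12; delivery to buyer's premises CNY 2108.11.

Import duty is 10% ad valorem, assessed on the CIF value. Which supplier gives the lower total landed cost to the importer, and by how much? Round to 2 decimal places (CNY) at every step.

Supplier A (CFR):
CIF value = CFR price + insurance = 245058.66 + 528.19 = 245586.85
Import duty = 245586.85 × 10% = 24558.69
Buyer bears (A): 528.19 + 429.36 + 169.12 + 2108.11 = 3234.78
Landed cost (A) = invoice 245058.66 + 3234.78 + duty 24558.69 = 272852.13
Supplier B (FCA):
CIF value = FCA price + origin terminal + freight + insurance = 245538.15 + 693.28 + 3870.45 + 528.19 = 250630.07
Import duty = 250630.07 × 10% = 25063.01
Buyer bears (B): 693.28 + 3870.45 + 528.19 + 429.36 + 169.12 + 2108.11 = 7798.51
Landed cost (B) = invoice 245538.15 + 7798.51 + duty 25063.01 = 278399.67
Difference = |272852.13 − 278399.67| = 5547.54

Supplier A is cheaper by CNY 5547.54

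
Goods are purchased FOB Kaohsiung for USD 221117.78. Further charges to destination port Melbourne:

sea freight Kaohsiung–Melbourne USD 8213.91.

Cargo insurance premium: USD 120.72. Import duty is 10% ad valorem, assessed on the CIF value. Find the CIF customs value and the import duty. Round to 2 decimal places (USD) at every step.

CIF = FOB price + freight + insurance
CIF = 221117.78 + 8213.91 + 120.72 = 229452.41
Import duty = 229452.41 × 10% = 22945.24

CIF value: USD 229452.41; import duty: USD 22945.24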